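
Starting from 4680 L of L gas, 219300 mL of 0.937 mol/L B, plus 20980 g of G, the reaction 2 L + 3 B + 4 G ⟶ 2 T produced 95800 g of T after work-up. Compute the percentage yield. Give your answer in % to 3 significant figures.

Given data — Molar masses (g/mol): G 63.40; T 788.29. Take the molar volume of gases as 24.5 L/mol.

n(L) = 4680 / 24.5 = 191.0 mol
n(B) = 0.937 × 219300/1000 = 205.5 mol
n(G) = 20980 / 63.40 = 330.9 mol
n/ν for L = 191.0/2 = 95.50
n/ν for B = 205.5/3 = 68.50
n/ν for G = 330.9/4 = 82.73
Smallest n/ν is B → limiting reagent.
theoretical n(T) = (2/3) × 205.5 = 137.0 mol → 108000 g
% yield = 95800 / 108000 × 100 = 88.70 %

88.7 %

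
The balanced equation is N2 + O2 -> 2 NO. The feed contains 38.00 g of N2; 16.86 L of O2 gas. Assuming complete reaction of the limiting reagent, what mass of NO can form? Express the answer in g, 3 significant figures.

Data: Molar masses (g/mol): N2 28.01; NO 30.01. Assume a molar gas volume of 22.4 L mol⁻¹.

45.2 g

n(N2) = 38.00 / 28.01 = 1.357 mol
n(O2) = 16.86 / 22.4 = 0.7527 mol
n/ν for N2 = 1.357/1 = 1.357
n/ν for O2 = 0.7527/1 = 0.7527
Smallest n/ν is O2 → limiting reagent.
n(NO) = (2/1) × 0.7527 = 1.505 mol
mass = 1.505 × 30.01 = 45.17 g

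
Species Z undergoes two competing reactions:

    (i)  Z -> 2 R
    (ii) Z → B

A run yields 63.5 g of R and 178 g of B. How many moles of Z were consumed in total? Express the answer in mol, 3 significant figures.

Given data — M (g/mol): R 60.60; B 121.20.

n(R) = 63.5 / 60.60 = 1.048 mol
n(B) = 178 / 121.20 = 1.469 mol
n(Z) via (i) = (1/2)×1.048 = 0.5240 mol
n(Z) via (ii) = (1/1)×1.469 = 1.469 mol
total n(Z) = 0.5240 + 1.469 = 1.993 mol

1.99 mol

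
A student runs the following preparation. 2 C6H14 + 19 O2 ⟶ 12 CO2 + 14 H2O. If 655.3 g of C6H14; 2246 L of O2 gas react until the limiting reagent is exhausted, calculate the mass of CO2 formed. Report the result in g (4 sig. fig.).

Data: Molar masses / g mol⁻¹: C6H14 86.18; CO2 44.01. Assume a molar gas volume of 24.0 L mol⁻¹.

2008 g

n(C6H14) = 655.3 / 86.18 = 7.604 mol
n(O2) = 2246 / 24.0 = 93.58 mol
n/ν → C6H14: 3.802, O2: 4.925; C6H14 is limiting.
n(CO2) = (12/2) × 7.604 = 45.62 mol
mass = 45.62 × 44.01 = 2008 g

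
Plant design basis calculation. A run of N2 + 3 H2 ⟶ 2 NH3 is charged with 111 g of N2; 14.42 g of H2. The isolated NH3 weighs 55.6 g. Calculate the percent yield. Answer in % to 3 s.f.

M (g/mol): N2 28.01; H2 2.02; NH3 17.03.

n(N2) = 111.0 / 28.01 = 3.963 mol
n(H2) = 14.42 / 2.02 = 7.139 mol
n/ν → N2: 3.963, H2: 2.380; H2 is limiting.
theoretical n(NH3) = (2/3) × 7.139 = 4.759 mol → 81.05 g
% yield = 55.6 / 81.05 × 100 = 68.60 %

68.6 %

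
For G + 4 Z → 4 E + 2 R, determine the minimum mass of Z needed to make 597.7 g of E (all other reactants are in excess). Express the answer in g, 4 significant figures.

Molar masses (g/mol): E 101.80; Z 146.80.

861.9 g

n(E) = 597.7 / 101.80 = 5.871 mol
n(Z) = (4/4) × 5.871 = 5.871 mol
mass = 5.871 × 146.80 = 861.9 g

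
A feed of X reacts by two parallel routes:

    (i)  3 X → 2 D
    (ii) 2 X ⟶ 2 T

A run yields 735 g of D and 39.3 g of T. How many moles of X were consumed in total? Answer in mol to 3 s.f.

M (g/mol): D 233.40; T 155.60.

4.98 mol

n(D) = 735 / 233.40 = 3.149 mol
n(T) = 39.3 / 155.60 = 0.2526 mol
n(X) via (i) = (3/2)×3.149 = 4.724 mol
n(X) via (ii) = (2/2)×0.2526 = 0.2526 mol
total n(X) = 4.724 + 0.2526 = 4.977 mol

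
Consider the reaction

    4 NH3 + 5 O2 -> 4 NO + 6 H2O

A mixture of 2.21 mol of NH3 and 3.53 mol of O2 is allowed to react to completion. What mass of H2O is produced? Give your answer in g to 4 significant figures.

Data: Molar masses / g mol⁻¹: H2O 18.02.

n(NH3) = 2.210 mol
n(O2) = 3.530 mol
n/ν for NH3 = 2.210/4 = 0.5525
n/ν for O2 = 3.530/5 = 0.7060
Smallest n/ν is NH3 → limiting reagent.
n(H2O) = (6/4) × 2.210 = 3.315 mol
mass = 3.315 × 18.02 = 59.74 g

59.74 g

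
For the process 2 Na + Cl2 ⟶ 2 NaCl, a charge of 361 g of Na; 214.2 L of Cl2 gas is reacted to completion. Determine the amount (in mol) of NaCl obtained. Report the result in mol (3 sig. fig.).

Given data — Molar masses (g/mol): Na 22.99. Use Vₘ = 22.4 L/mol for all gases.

n(Na) = 361.0 / 22.99 = 15.70 mol
n(Cl2) = 214.2 / 22.4 = 9.563 mol
n/ν for Na = 15.70/2 = 7.850
n/ν for Cl2 = 9.563/1 = 9.563
Smallest n/ν is Na → limiting reagent.
n(NaCl) = (2/2) × 15.70 = 15.70 mol

15.7 mol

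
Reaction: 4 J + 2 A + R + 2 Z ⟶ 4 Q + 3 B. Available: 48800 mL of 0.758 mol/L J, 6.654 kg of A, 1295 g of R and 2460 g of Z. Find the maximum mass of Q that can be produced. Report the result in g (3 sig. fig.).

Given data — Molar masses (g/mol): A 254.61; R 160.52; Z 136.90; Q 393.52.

n(J) = 0.758 × 48800/1000 = 36.99 mol
n(A) = 6.654×1000 / 254.61 = 26.13 mol
n(R) = 1295 / 160.52 = 8.068 mol
n(Z) = 2460 / 136.90 = 17.97 mol
n/ν for J = 36.99/4 = 9.248
n/ν for A = 26.13/2 = 13.07
n/ν for R = 8.068/1 = 8.068
n/ν for Z = 17.97/2 = 8.985
Smallest n/ν is R → limiting reagent.
n(Q) = (4/1) × 8.068 = 32.27 mol
mass = 32.27 × 393.52 = 12700 g

12700 g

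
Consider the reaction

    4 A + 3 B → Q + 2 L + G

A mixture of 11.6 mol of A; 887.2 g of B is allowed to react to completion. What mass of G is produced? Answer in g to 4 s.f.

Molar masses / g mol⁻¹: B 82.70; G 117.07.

n(A) = 11.60 mol
n(B) = 887.2 / 82.70 = 10.73 mol
n/ν for A = 11.60/4 = 2.900
n/ν for B = 10.73/3 = 3.577
Smallest n/ν is A → limiting reagent.
n(G) = (1/4) × 11.60 = 2.900 mol
mass = 2.900 × 117.07 = 339.5 g

339.5 g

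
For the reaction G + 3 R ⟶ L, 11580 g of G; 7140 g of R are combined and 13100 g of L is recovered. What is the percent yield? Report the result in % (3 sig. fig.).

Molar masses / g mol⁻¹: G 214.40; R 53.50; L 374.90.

78.5 %

n(G) = 11580 / 214.40 = 54.01 mol
n(R) = 7140 / 53.50 = 133.5 mol
n/ν for G = 54.01/1 = 54.01
n/ν for R = 133.5/3 = 44.50
Smallest n/ν is R → limiting reagent.
theoretical n(L) = (1/3) × 133.5 = 44.50 mol → 16680 g
% yield = 13100 / 16680 × 100 = 78.54 %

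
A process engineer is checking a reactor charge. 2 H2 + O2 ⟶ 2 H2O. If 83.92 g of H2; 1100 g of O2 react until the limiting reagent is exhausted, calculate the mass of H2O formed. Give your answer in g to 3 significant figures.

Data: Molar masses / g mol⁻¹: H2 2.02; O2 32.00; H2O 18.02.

n(H2) = 83.92 / 2.02 = 41.54 mol
n(O2) = 1100 / 32.00 = 34.38 mol
n/ν → H2: 20.77, O2: 34.38; H2 is limiting.
n(H2O) = (2/2) × 41.54 = 41.54 mol
mass = 41.54 × 18.02 = 748.6 g

749 g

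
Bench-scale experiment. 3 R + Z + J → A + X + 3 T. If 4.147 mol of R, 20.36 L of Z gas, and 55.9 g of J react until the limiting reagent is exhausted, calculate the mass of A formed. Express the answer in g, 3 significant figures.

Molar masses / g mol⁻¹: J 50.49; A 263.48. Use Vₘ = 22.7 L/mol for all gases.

236 g

n(R) = 4.147 mol
n(Z) = 20.36 / 22.7 = 0.8969 mol
n(J) = 55.90 / 50.49 = 1.107 mol
n/ν → R: 1.382, Z: 0.8969, J: 1.107; Z is limiting.
n(A) = (1/1) × 0.8969 = 0.8969 mol
mass = 0.8969 × 263.48 = 236.3 g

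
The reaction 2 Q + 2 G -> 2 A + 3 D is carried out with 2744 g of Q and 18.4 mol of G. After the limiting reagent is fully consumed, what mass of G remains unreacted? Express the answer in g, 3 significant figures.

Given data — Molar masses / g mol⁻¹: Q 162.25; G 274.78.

n(Q) = 2744 / 162.25 = 16.91 mol
n(G) = 18.40 mol
n/ν → Q: 8.455, G: 9.200; Q is limiting.
G consumed = (2/2) × 16.91 = 16.91 mol
G remaining = 18.40 − 16.91 = 1.490 mol
mass = 1.490 × 274.78 = 409.4 g

409 g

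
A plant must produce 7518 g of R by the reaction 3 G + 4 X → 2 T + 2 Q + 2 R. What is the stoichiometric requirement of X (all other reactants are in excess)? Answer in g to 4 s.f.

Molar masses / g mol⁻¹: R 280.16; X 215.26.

n(R) = 7518 / 280.16 = 26.83 mol
n(X) = (4/2) × 26.83 = 53.66 mol
mass = 53.66 × 215.26 = 11550 g

11550 g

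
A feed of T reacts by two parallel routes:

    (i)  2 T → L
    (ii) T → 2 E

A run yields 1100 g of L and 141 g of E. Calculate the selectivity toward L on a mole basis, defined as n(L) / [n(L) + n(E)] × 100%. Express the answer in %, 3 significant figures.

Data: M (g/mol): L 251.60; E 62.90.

n(L) = 1100 / 251.60 = 4.372 mol
n(E) = 141 / 62.90 = 2.242 mol
selectivity = 4.372/(4.372+2.242) × 100 = 66.10 %

66.1 %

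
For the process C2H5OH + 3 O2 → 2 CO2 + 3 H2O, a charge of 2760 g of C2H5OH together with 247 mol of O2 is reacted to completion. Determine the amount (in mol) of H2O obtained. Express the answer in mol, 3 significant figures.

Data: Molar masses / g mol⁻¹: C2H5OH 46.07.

180 mol

n(C2H5OH) = 2760 / 46.07 = 59.91 mol
n(O2) = 247.0 mol
n/ν for C2H5OH = 59.91/1 = 59.91
n/ν for O2 = 247.0/3 = 82.33
Smallest n/ν is C2H5OH → limiting reagent.
n(H2O) = (3/1) × 59.91 = 179.7 mol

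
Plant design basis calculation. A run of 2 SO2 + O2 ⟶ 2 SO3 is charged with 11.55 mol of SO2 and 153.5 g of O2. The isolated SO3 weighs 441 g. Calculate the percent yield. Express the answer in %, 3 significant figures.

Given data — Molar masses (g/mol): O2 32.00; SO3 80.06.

n(SO2) = 11.55 mol
n(O2) = 153.5 / 32.00 = 4.797 mol
n/ν → SO2: 5.775, O2: 4.797; O2 is limiting.
theoretical n(SO3) = (2/1) × 4.797 = 9.594 mol → 768.1 g
% yield = 441 / 768.1 × 100 = 57.41 %

57.4 %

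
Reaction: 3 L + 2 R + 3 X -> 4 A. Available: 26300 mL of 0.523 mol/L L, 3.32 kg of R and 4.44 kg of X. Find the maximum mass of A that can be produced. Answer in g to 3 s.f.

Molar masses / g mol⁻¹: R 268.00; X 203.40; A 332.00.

n(L) = 0.523 × 26300/1000 = 13.75 mol
n(R) = 3.320×1000 / 268.00 = 12.39 mol
n(X) = 4.440×1000 / 203.40 = 21.83 mol
n/ν for L = 13.75/3 = 4.583
n/ν for R = 12.39/2 = 6.195
n/ν for X = 21.83/3 = 7.277
Smallest n/ν is L → limiting reagent.
n(A) = (4/3) × 13.75 = 18.33 mol
mass = 18.33 × 332.00 = 6086 g

6090 g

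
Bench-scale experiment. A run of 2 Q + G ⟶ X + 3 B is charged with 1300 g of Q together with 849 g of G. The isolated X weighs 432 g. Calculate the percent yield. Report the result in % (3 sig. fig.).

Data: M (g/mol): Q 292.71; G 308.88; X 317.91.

n(Q) = 1300 / 292.71 = 4.441 mol
n(G) = 849.0 / 308.88 = 2.749 mol
n/ν for Q = 4.441/2 = 2.221
n/ν for G = 2.749/1 = 2.749
Smallest n/ν is Q → limiting reagent.
theoretical n(X) = (1/2) × 4.441 = 2.221 mol → 706.1 g
% yield = 432 / 706.1 × 100 = 61.18 %

61.2 %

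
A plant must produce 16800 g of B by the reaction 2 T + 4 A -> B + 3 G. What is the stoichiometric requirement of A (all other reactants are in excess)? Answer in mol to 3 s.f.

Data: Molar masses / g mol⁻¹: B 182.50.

n(B) = 16800 / 182.50 = 92.05 mol
n(A) = (4/1) × 92.05 = 368.2 mol

368 mol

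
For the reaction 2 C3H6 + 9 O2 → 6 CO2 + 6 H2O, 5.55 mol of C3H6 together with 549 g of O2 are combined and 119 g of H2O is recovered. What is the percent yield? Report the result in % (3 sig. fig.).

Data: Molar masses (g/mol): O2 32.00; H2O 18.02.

n(C3H6) = 5.550 mol
n(O2) = 549.0 / 32.00 = 17.16 mol
n/ν for C3H6 = 5.550/2 = 2.775
n/ν for O2 = 17.16/9 = 1.907
Smallest n/ν is O2 → limiting reagent.
theoretical n(H2O) = (6/9) × 17.16 = 11.44 mol → 206.1 g
% yield = 119 / 206.1 × 100 = 57.74 %

57.7 %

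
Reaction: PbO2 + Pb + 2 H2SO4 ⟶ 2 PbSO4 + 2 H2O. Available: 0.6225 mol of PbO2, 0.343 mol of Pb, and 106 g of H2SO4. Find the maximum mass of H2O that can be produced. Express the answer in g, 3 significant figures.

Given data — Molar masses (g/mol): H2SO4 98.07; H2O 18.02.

n(PbO2) = 0.6225 mol
n(Pb) = 0.3430 mol
n(H2SO4) = 106.0 / 98.07 = 1.081 mol
n/ν → PbO2: 0.6225, Pb: 0.3430, H2SO4: 0.5405; Pb is limiting.
n(H2O) = (2/1) × 0.3430 = 0.6860 mol
mass = 0.6860 × 18.02 = 12.36 g

12.4 g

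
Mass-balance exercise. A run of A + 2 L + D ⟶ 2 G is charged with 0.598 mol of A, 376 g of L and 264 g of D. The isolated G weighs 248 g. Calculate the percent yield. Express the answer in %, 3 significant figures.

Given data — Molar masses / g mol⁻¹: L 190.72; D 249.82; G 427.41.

48.5 %

n(A) = 0.5980 mol
n(L) = 376.0 / 190.72 = 1.971 mol
n(D) = 264.0 / 249.82 = 1.057 mol
n/ν for A = 0.5980/1 = 0.5980
n/ν for L = 1.971/2 = 0.9855
n/ν for D = 1.057/1 = 1.057
Smallest n/ν is A → limiting reagent.
theoretical n(G) = (2/1) × 0.5980 = 1.196 mol → 511.2 g
% yield = 248 / 511.2 × 100 = 48.51 %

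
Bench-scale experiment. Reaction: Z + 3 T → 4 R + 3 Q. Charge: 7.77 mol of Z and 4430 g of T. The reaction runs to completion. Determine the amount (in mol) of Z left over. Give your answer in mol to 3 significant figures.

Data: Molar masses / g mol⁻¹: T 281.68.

2.53 mol

n(Z) = 7.770 mol
n(T) = 4430 / 281.68 = 15.73 mol
n/ν for Z = 7.770/1 = 7.770
n/ν for T = 15.73/3 = 5.243
Smallest n/ν is T → limiting reagent.
Z consumed = (1/3) × 15.73 = 5.243 mol
Z remaining = 7.770 − 5.243 = 2.527 mol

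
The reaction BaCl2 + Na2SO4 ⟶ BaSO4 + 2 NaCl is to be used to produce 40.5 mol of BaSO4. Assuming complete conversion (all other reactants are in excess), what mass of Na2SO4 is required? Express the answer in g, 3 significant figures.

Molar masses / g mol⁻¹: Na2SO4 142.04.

n(BaSO4) = 40.50 mol
n(Na2SO4) = (1/1) × 40.50 = 40.50 mol
mass = 40.50 × 142.04 = 5753 g

5750 g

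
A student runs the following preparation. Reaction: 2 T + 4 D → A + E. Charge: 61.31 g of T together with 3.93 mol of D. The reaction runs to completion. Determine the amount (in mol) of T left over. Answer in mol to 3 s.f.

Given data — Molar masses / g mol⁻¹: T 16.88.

1.67 mol

n(T) = 61.31 / 16.88 = 3.632 mol
n(D) = 3.930 mol
n/ν for T = 3.632/2 = 1.816
n/ν for D = 3.930/4 = 0.9825
Smallest n/ν is D → limiting reagent.
T consumed = (2/4) × 3.930 = 1.965 mol
T remaining = 3.632 − 1.965 = 1.667 mol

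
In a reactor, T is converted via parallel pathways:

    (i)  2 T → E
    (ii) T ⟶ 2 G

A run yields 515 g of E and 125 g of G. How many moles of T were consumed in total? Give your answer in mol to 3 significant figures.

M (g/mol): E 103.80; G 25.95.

12.3 mol

n(E) = 515 / 103.80 = 4.961 mol
n(G) = 125 / 25.95 = 4.817 mol
n(T) via (i) = (2/1)×4.961 = 9.922 mol
n(T) via (ii) = (1/2)×4.817 = 2.409 mol
total n(T) = 9.922 + 2.409 = 12.33 mol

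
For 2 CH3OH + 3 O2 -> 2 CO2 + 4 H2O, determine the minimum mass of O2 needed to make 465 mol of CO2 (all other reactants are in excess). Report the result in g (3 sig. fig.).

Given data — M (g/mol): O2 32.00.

n(CO2) = 465.0 mol
n(O2) = (3/2) × 465.0 = 697.5 mol
mass = 697.5 × 32.00 = 22320 g

22300 g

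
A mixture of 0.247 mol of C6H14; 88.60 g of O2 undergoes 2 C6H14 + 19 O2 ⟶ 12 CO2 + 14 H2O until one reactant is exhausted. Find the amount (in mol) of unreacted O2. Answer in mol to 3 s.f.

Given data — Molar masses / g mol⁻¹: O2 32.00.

0.422 mol

n(C6H14) = 0.2470 mol
n(O2) = 88.60 / 32.00 = 2.769 mol
n/ν for C6H14 = 0.2470/2 = 0.1235
n/ν for O2 = 2.769/19 = 0.1457
Smallest n/ν is C6H14 → limiting reagent.
O2 consumed = (19/2) × 0.2470 = 2.347 mol
O2 remaining = 2.769 − 2.347 = 0.4220 mol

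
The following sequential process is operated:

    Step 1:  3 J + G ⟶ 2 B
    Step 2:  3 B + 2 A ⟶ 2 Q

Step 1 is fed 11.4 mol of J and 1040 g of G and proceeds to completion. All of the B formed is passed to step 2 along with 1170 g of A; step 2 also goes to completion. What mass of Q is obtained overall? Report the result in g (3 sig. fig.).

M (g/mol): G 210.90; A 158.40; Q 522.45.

2650 g

Step 1:
n(J) = 11.40 mol
n(G) = 1040 / 210.90 = 4.931 mol
n/ν for J = 11.40/3 = 3.800
n/ν for G = 4.931/1 = 4.931
Smallest n/ν is J → limiting reagent.
n(B) produced = (2/3) × 11.40 = 7.600 mol
Step 2:
n(B) available = 7.600 mol
n(A) = 1170 / 158.40 = 7.386 mol
n/ν for B = 7.600/3 = 2.533
n/ν for A = 7.386/2 = 3.693
Smallest n/ν is B → limiting reagent.
n(Q) = (2/3) × 7.600 = 5.067 mol
mass = 5.067 × 522.45 = 2647 g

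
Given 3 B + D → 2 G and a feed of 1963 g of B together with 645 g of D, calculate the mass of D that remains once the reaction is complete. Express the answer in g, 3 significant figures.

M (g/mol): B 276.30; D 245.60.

63.4 g

n(B) = 1963 / 276.30 = 7.105 mol
n(D) = 645.0 / 245.60 = 2.626 mol
n/ν for B = 7.105/3 = 2.368
n/ν for D = 2.626/1 = 2.626
Smallest n/ν is B → limiting reagent.
D consumed = (1/3) × 7.105 = 2.368 mol
D remaining = 2.626 − 2.368 = 0.2580 mol
mass = 0.2580 × 245.60 = 63.36 g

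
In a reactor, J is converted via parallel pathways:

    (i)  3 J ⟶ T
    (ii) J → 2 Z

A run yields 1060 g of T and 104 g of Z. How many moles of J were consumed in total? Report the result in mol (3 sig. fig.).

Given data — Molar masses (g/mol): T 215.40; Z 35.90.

n(T) = 1060 / 215.40 = 4.921 mol
n(Z) = 104 / 35.90 = 2.897 mol
n(J) via (i) = (3/1)×4.921 = 14.76 mol
n(J) via (ii) = (1/2)×2.897 = 1.449 mol
total n(J) = 14.76 + 1.449 = 16.21 mol

16.2 mol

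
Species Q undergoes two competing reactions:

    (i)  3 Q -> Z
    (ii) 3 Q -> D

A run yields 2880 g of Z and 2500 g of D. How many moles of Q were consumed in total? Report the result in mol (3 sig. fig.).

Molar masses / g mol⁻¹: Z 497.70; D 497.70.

32.4 mol

n(Z) = 2880 / 497.70 = 5.787 mol
n(D) = 2500 / 497.70 = 5.023 mol
n(Q) via (i) = (3/1)×5.787 = 17.36 mol
n(Q) via (ii) = (3/1)×5.023 = 15.07 mol
total n(Q) = 17.36 + 15.07 = 32.43 mol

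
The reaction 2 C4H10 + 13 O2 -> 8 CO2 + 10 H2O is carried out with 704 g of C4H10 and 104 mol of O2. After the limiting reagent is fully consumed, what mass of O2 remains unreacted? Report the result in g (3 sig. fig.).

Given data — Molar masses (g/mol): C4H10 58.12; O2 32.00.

809 g

n(C4H10) = 704.0 / 58.12 = 12.11 mol
n(O2) = 104.0 mol
n/ν → C4H10: 6.055, O2: 8.000; C4H10 is limiting.
O2 consumed = (13/2) × 12.11 = 78.72 mol
O2 remaining = 104.0 − 78.72 = 25.28 mol
mass = 25.28 × 32.00 = 809.0 g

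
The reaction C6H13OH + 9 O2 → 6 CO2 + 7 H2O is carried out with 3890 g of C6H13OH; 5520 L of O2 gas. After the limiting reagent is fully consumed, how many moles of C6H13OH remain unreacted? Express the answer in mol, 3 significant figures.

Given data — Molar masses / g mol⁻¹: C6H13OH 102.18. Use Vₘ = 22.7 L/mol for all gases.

n(C6H13OH) = 3890 / 102.18 = 38.07 mol
n(O2) = 5520 / 22.7 = 243.2 mol
n/ν for C6H13OH = 38.07/1 = 38.07
n/ν for O2 = 243.2/9 = 27.02
Smallest n/ν is O2 → limiting reagent.
C6H13OH consumed = (1/9) × 243.2 = 27.02 mol
C6H13OH remaining = 38.07 − 27.02 = 11.05 mol

11.1 mol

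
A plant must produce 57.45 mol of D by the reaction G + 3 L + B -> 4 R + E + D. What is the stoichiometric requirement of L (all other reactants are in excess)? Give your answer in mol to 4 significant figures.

172.4 mol

n(D) = 57.45 mol
n(L) = (3/1) × 57.45 = 172.4 mol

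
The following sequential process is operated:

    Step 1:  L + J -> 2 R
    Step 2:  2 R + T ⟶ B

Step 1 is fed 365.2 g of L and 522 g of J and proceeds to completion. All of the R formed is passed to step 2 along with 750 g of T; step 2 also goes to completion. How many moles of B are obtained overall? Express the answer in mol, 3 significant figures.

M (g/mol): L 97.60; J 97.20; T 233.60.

3.21 mol

Step 1:
n(L) = 365.2 / 97.60 = 3.742 mol
n(J) = 522.0 / 97.20 = 5.370 mol
n/ν for L = 3.742/1 = 3.742
n/ν for J = 5.370/1 = 5.370
Smallest n/ν is L → limiting reagent.
n(R) produced = (2/1) × 3.742 = 7.484 mol
Step 2:
n(R) available = 7.484 mol
n(T) = 750.0 / 233.60 = 3.211 mol
n/ν for R = 7.484/2 = 3.742
n/ν for T = 3.211/1 = 3.211
Smallest n/ν is T → limiting reagent.
n(B) = (1/1) × 3.211 = 3.211 mol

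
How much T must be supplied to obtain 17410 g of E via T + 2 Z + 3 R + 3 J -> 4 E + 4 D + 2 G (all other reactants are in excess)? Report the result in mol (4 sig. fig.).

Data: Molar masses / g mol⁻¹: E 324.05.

n(E) = 17410 / 324.05 = 53.73 mol
n(T) = (1/4) × 53.73 = 13.43 mol

13.43 mol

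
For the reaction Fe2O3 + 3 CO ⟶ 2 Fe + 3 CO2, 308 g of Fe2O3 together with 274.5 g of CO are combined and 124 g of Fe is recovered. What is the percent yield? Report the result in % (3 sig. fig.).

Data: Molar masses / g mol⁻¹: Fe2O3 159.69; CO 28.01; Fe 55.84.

57.6 %

n(Fe2O3) = 308.0 / 159.69 = 1.929 mol
n(CO) = 274.5 / 28.01 = 9.800 mol
n/ν for Fe2O3 = 1.929/1 = 1.929
n/ν for CO = 9.800/3 = 3.267
Smallest n/ν is Fe2O3 → limiting reagent.
theoretical n(Fe) = (2/1) × 1.929 = 3.858 mol → 215.4 g
% yield = 124 / 215.4 × 100 = 57.57 %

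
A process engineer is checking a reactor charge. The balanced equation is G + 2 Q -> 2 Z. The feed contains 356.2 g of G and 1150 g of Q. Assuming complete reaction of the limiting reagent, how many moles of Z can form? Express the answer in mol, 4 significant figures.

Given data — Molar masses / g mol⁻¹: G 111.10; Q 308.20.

n(G) = 356.2 / 111.10 = 3.206 mol
n(Q) = 1150 / 308.20 = 3.731 mol
n/ν for G = 3.206/1 = 3.206
n/ν for Q = 3.731/2 = 1.866
Smallest n/ν is Q → limiting reagent.
n(Z) = (2/2) × 3.731 = 3.731 mol

3.731 mol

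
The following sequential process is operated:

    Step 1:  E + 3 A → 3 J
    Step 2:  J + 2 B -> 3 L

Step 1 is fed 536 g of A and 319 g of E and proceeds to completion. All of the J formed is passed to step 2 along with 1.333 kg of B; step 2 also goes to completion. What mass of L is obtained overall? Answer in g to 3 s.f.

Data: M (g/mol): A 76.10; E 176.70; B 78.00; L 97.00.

Step 1:
n(A) = 536.0 / 76.10 = 7.043 mol
n(E) = 319.0 / 176.70 = 1.805 mol
n/ν for A = 7.043/3 = 2.348
n/ν for E = 1.805/1 = 1.805
Smallest n/ν is E → limiting reagent.
n(J) produced = (3/1) × 1.805 = 5.415 mol
Step 2:
n(J) available = 5.415 mol
n(B) = 1.333×1000 / 78.00 = 17.09 mol
n/ν for J = 5.415/1 = 5.415
n/ν for B = 17.09/2 = 8.545
Smallest n/ν is J → limiting reagent.
n(L) = (3/1) × 5.415 = 16.25 mol
mass = 16.25 × 97.00 = 1576 g

1580 g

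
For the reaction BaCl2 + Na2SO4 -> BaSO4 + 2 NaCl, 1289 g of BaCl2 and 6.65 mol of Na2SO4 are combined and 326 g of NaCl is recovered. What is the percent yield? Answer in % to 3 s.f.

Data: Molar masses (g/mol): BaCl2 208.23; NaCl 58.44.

45.1 %

n(BaCl2) = 1289 / 208.23 = 6.190 mol
n(Na2SO4) = 6.650 mol
n/ν for BaCl2 = 6.190/1 = 6.190
n/ν for Na2SO4 = 6.650/1 = 6.650
Smallest n/ν is BaCl2 → limiting reagent.
theoretical n(NaCl) = (2/1) × 6.190 = 12.38 mol → 723.5 g
% yield = 326 / 723.5 × 100 = 45.06 %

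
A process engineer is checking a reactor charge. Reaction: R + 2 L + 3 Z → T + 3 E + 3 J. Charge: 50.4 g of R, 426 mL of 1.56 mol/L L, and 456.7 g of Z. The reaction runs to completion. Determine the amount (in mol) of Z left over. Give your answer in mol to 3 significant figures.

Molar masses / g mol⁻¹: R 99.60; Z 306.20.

n(R) = 50.40 / 99.60 = 0.5060 mol
n(L) = 1.56 × 426.0/1000 = 0.6646 mol
n(Z) = 456.7 / 306.20 = 1.492 mol
n/ν → R: 0.5060, L: 0.3323, Z: 0.4973; L is limiting.
Z consumed = (3/2) × 0.6646 = 0.9969 mol
Z remaining = 1.492 − 0.9969 = 0.4951 mol

0.495 mol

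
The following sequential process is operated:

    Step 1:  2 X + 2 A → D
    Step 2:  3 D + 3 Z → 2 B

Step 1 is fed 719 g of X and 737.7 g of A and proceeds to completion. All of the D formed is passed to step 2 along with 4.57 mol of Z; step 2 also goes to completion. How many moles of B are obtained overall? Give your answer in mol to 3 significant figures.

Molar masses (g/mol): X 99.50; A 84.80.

2.41 mol

Step 1:
n(X) = 719.0 / 99.50 = 7.226 mol
n(A) = 737.7 / 84.80 = 8.699 mol
n/ν → X: 3.613, A: 4.350; X is limiting.
n(D) produced = (1/2) × 7.226 = 3.613 mol
Step 2:
n(D) available = 3.613 mol
n(Z) = 4.570 mol
n/ν → D: 1.204, Z: 1.523; D is limiting.
n(B) = (2/3) × 3.613 = 2.409 mol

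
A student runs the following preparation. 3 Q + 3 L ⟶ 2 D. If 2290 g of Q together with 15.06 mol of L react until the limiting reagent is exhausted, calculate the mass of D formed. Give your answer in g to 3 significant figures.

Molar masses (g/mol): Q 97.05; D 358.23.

3600 g

n(Q) = 2290 / 97.05 = 23.60 mol
n(L) = 15.06 mol
n/ν → Q: 7.867, L: 5.020; L is limiting.
n(D) = (2/3) × 15.06 = 10.04 mol
mass = 10.04 × 358.23 = 3597 g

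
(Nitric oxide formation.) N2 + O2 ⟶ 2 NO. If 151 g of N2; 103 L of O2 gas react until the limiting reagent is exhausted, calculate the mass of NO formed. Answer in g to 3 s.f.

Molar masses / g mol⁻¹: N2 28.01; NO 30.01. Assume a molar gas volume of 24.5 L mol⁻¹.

252 g

n(N2) = 151.0 / 28.01 = 5.391 mol
n(O2) = 103.0 / 24.5 = 4.204 mol
n/ν for N2 = 5.391/1 = 5.391
n/ν for O2 = 4.204/1 = 4.204
Smallest n/ν is O2 → limiting reagent.
n(NO) = (2/1) × 4.204 = 8.408 mol
mass = 8.408 × 30.01 = 252.3 g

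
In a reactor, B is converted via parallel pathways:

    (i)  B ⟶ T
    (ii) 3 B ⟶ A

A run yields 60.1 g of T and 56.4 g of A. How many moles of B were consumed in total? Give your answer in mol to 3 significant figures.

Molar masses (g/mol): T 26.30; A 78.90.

n(T) = 60.1 / 26.30 = 2.285 mol
n(A) = 56.4 / 78.90 = 0.7148 mol
n(B) via (i) = (1/1)×2.285 = 2.285 mol
n(B) via (ii) = (3/1)×0.7148 = 2.144 mol
total n(B) = 2.285 + 2.144 = 4.429 mol

4.43 mol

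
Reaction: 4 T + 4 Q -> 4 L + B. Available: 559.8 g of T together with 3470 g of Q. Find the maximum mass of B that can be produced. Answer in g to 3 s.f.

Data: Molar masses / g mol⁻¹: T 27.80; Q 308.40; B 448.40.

1260 g

n(T) = 559.8 / 27.80 = 20.14 mol
n(Q) = 3470 / 308.40 = 11.25 mol
n/ν → T: 5.035, Q: 2.813; Q is limiting.
n(B) = (1/4) × 11.25 = 2.813 mol
mass = 2.813 × 448.40 = 1261 g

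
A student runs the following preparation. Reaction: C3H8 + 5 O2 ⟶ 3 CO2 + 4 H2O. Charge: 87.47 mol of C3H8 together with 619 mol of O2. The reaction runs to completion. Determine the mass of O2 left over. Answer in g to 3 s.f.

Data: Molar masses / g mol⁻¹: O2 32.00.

5810 g

n(C3H8) = 87.47 mol
n(O2) = 619.0 mol
n/ν → C3H8: 87.47, O2: 123.8; C3H8 is limiting.
O2 consumed = (5/1) × 87.47 = 437.4 mol
O2 remaining = 619.0 − 437.4 = 181.6 mol
mass = 181.6 × 32.00 = 5811 g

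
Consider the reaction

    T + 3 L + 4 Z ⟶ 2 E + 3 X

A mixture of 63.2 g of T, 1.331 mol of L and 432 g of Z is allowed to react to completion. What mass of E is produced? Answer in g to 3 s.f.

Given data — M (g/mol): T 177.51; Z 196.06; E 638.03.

454 g

n(T) = 63.20 / 177.51 = 0.3560 mol
n(L) = 1.331 mol
n(Z) = 432.0 / 196.06 = 2.203 mol
n/ν for T = 0.3560/1 = 0.3560
n/ν for L = 1.331/3 = 0.4437
n/ν for Z = 2.203/4 = 0.5508
Smallest n/ν is T → limiting reagent.
n(E) = (2/1) × 0.3560 = 0.7120 mol
mass = 0.7120 × 638.03 = 454.3 g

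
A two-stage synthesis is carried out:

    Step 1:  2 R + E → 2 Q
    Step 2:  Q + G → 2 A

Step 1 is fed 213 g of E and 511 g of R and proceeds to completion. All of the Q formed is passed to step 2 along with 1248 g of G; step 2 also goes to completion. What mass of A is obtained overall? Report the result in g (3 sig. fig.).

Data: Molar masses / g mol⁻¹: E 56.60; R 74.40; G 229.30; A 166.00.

1810 g

Step 1:
n(E) = 213.0 / 56.60 = 3.763 mol
n(R) = 511.0 / 74.40 = 6.868 mol
n/ν for E = 3.763/1 = 3.763
n/ν for R = 6.868/2 = 3.434
Smallest n/ν is R → limiting reagent.
n(Q) produced = (2/2) × 6.868 = 6.868 mol
Step 2:
n(Q) available = 6.868 mol
n(G) = 1248 / 229.30 = 5.443 mol
n/ν for Q = 6.868/1 = 6.868
n/ν for G = 5.443/1 = 5.443
Smallest n/ν is G → limiting reagent.
n(A) = (2/1) × 5.443 = 10.89 mol
mass = 10.89 × 166.00 = 1808 g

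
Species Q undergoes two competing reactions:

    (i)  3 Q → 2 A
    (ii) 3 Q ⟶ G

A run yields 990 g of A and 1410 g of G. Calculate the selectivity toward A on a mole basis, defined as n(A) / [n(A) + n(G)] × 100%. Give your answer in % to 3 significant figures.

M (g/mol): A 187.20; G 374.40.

58.4 %

n(A) = 990 / 187.20 = 5.288 mol
n(G) = 1410 / 374.40 = 3.766 mol
selectivity = 5.288/(5.288+3.766) × 100 = 58.41 %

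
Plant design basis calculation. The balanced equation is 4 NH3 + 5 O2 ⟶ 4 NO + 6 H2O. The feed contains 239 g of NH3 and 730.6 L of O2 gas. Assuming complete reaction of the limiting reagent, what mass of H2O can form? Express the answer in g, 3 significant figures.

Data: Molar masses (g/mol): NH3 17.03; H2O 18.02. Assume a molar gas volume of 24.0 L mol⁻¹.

n(NH3) = 239.0 / 17.03 = 14.03 mol
n(O2) = 730.6 / 24.0 = 30.44 mol
n/ν → NH3: 3.508, O2: 6.088; NH3 is limiting.
n(H2O) = (6/4) × 14.03 = 21.05 mol
mass = 21.05 × 18.02 = 379.3 g

379 g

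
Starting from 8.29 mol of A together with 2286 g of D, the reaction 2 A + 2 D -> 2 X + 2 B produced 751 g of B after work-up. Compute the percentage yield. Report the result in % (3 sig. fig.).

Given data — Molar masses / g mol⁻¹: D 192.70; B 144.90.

n(A) = 8.290 mol
n(D) = 2286 / 192.70 = 11.86 mol
n/ν for A = 8.290/2 = 4.145
n/ν for D = 11.86/2 = 5.930
Smallest n/ν is A → limiting reagent.
theoretical n(B) = (2/2) × 8.290 = 8.290 mol → 1201 g
% yield = 751 / 1201 × 100 = 62.53 %

62.5 %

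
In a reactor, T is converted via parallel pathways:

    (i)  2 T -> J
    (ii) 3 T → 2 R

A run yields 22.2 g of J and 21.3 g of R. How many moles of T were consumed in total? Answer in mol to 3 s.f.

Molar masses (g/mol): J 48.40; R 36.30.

n(J) = 22.2 / 48.40 = 0.4587 mol
n(R) = 21.3 / 36.30 = 0.5868 mol
n(T) via (i) = (2/1)×0.4587 = 0.9174 mol
n(T) via (ii) = (3/2)×0.5868 = 0.8802 mol
total n(T) = 0.9174 + 0.8802 = 1.798 mol

1.80 mol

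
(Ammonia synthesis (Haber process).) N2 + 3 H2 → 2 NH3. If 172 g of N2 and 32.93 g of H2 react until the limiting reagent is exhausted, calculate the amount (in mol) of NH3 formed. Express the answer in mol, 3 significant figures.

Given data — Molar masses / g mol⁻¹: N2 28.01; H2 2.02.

n(N2) = 172.0 / 28.01 = 6.141 mol
n(H2) = 32.93 / 2.02 = 16.30 mol
n/ν for N2 = 6.141/1 = 6.141
n/ν for H2 = 16.30/3 = 5.433
Smallest n/ν is H2 → limiting reagent.
n(NH3) = (2/3) × 16.30 = 10.87 mol

10.9 mol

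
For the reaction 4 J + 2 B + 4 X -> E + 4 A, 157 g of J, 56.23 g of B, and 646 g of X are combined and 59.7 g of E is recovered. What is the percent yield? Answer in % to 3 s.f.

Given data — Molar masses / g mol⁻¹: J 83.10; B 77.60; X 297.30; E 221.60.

74.4 %

n(J) = 157.0 / 83.10 = 1.889 mol
n(B) = 56.23 / 77.60 = 0.7246 mol
n(X) = 646.0 / 297.30 = 2.173 mol
n/ν for J = 1.889/4 = 0.4723
n/ν for B = 0.7246/2 = 0.3623
n/ν for X = 2.173/4 = 0.5433
Smallest n/ν is B → limiting reagent.
theoretical n(E) = (1/2) × 0.7246 = 0.3623 mol → 80.29 g
% yield = 59.7 / 80.29 × 100 = 74.36 %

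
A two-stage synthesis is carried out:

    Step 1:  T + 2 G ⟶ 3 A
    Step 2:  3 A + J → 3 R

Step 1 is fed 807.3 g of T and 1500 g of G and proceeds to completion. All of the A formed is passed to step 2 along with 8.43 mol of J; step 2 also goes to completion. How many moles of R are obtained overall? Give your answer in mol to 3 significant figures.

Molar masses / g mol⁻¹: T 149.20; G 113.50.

Step 1:
n(T) = 807.3 / 149.20 = 5.411 mol
n(G) = 1500 / 113.50 = 13.22 mol
n/ν → T: 5.411, G: 6.610; T is limiting.
n(A) produced = (3/1) × 5.411 = 16.23 mol
Step 2:
n(A) available = 16.23 mol
n(J) = 8.430 mol
n/ν → A: 5.410, J: 8.430; A is limiting.
n(R) = (3/3) × 16.23 = 16.23 mol

16.2 mol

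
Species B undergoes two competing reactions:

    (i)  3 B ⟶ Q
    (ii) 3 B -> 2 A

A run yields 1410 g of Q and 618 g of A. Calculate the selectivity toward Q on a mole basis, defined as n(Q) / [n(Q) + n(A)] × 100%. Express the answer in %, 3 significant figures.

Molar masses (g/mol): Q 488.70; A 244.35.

n(Q) = 1410 / 488.70 = 2.885 mol
n(A) = 618 / 244.35 = 2.529 mol
selectivity = 2.885/(2.885+2.529) × 100 = 53.29 %

53.3 %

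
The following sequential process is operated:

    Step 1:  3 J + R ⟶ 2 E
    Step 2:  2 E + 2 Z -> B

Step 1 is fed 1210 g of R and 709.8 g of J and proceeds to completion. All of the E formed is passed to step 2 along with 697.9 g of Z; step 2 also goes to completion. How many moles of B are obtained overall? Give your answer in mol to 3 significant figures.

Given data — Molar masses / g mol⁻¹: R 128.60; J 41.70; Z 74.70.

Step 1:
n(R) = 1210 / 128.60 = 9.409 mol
n(J) = 709.8 / 41.70 = 17.02 mol
n/ν for R = 9.409/1 = 9.409
n/ν for J = 17.02/3 = 5.673
Smallest n/ν is J → limiting reagent.
n(E) produced = (2/3) × 17.02 = 11.35 mol
Step 2:
n(E) available = 11.35 mol
n(Z) = 697.9 / 74.70 = 9.343 mol
n/ν for E = 11.35/2 = 5.675
n/ν for Z = 9.343/2 = 4.672
Smallest n/ν is Z → limiting reagent.
n(B) = (1/2) × 9.343 = 4.672 mol

4.67 mol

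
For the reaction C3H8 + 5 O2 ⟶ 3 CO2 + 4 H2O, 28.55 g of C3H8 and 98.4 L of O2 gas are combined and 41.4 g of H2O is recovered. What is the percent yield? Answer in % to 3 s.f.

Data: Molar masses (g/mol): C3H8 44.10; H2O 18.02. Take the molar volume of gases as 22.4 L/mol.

n(C3H8) = 28.55 / 44.10 = 0.6474 mol
n(O2) = 98.40 / 22.4 = 4.393 mol
n/ν for C3H8 = 0.6474/1 = 0.6474
n/ν for O2 = 4.393/5 = 0.8786
Smallest n/ν is C3H8 → limiting reagent.
theoretical n(H2O) = (4/1) × 0.6474 = 2.590 mol → 46.67 g
% yield = 41.4 / 46.67 × 100 = 88.71 %

88.7 %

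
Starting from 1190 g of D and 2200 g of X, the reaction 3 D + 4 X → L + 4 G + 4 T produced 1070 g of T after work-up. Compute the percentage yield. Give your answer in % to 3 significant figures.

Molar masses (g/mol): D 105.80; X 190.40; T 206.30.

n(D) = 1190 / 105.80 = 11.25 mol
n(X) = 2200 / 190.40 = 11.55 mol
n/ν → D: 3.750, X: 2.888; X is limiting.
theoretical n(T) = (4/4) × 11.55 = 11.55 mol → 2383 g
% yield = 1070 / 2383 × 100 = 44.90 %

44.9 %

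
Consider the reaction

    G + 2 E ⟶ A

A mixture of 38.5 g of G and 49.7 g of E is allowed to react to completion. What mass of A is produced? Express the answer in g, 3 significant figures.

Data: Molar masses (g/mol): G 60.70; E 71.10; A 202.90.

n(G) = 38.50 / 60.70 = 0.6343 mol
n(E) = 49.70 / 71.10 = 0.6990 mol
n/ν → G: 0.6343, E: 0.3495; E is limiting.
n(A) = (1/2) × 0.6990 = 0.3495 mol
mass = 0.3495 × 202.90 = 70.91 g

70.9 g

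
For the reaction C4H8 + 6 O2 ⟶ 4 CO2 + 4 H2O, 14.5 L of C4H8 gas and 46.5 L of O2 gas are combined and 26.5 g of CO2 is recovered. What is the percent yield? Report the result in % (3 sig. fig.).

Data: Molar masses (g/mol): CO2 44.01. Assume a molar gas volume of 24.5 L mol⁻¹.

n(C4H8) = 14.50 / 24.5 = 0.5918 mol
n(O2) = 46.50 / 24.5 = 1.898 mol
n/ν → C4H8: 0.5918, O2: 0.3163; O2 is limiting.
theoretical n(CO2) = (4/6) × 1.898 = 1.265 mol → 55.67 g
% yield = 26.5 / 55.67 × 100 = 47.60 %

47.6 %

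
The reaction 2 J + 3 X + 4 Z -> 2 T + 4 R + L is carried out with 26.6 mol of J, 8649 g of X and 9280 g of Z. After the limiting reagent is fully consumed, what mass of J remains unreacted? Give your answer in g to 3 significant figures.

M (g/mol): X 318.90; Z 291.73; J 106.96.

n(J) = 26.60 mol
n(X) = 8649 / 318.90 = 27.12 mol
n(Z) = 9280 / 291.73 = 31.81 mol
n/ν → J: 13.30, X: 9.040, Z: 7.953; Z is limiting.
J consumed = (2/4) × 31.81 = 15.91 mol
J remaining = 26.60 − 15.91 = 10.69 mol
mass = 10.69 × 106.96 = 1143 g

1140 g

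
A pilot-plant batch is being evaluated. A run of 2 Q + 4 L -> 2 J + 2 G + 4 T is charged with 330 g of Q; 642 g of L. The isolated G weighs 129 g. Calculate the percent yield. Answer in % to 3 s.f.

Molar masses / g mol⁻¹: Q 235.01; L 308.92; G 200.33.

n(Q) = 330.0 / 235.01 = 1.404 mol
n(L) = 642.0 / 308.92 = 2.078 mol
n/ν → Q: 0.7020, L: 0.5195; L is limiting.
theoretical n(G) = (2/4) × 2.078 = 1.039 mol → 208.1 g
% yield = 129 / 208.1 × 100 = 61.99 %

62.0 %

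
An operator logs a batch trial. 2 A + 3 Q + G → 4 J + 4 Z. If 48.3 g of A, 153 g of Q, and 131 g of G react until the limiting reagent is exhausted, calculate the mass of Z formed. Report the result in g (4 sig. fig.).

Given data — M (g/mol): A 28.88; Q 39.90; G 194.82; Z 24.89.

66.95 g

n(A) = 48.30 / 28.88 = 1.672 mol
n(Q) = 153.0 / 39.90 = 3.835 mol
n(G) = 131.0 / 194.82 = 0.6724 mol
n/ν for A = 1.672/2 = 0.8360
n/ν for Q = 3.835/3 = 1.278
n/ν for G = 0.6724/1 = 0.6724
Smallest n/ν is G → limiting reagent.
n(Z) = (4/1) × 0.6724 = 2.690 mol
mass = 2.690 × 24.89 = 66.95 g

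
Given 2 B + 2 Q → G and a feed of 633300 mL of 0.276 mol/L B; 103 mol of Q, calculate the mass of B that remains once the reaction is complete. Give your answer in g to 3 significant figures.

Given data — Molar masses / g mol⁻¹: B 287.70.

n(B) = 0.276 × 633300/1000 = 174.8 mol
n(Q) = 103.0 mol
n/ν → B: 87.40, Q: 51.50; Q is limiting.
B consumed = (2/2) × 103.0 = 103.0 mol
B remaining = 174.8 − 103.0 = 71.80 mol
mass = 71.80 × 287.70 = 20660 g

20700 g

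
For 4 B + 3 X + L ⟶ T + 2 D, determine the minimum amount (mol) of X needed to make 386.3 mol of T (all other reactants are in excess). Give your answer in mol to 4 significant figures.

1159 mol

n(T) = 386.3 mol
n(X) = (3/1) × 386.3 = 1159 mol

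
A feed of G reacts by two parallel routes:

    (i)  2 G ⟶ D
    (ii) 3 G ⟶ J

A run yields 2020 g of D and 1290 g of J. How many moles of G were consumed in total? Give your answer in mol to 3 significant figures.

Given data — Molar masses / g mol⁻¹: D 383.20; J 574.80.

n(D) = 2020 / 383.20 = 5.271 mol
n(J) = 1290 / 574.80 = 2.244 mol
n(G) via (i) = (2/1)×5.271 = 10.54 mol
n(G) via (ii) = (3/1)×2.244 = 6.732 mol
total n(G) = 10.54 + 6.732 = 17.27 mol

17.3 mol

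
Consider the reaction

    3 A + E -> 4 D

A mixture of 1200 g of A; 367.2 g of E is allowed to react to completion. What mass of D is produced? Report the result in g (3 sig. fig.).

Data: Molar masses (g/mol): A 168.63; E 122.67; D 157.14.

n(A) = 1200 / 168.63 = 7.116 mol
n(E) = 367.2 / 122.67 = 2.993 mol
n/ν for A = 7.116/3 = 2.372
n/ν for E = 2.993/1 = 2.993
Smallest n/ν is A → limiting reagent.
n(D) = (4/3) × 7.116 = 9.488 mol
mass = 9.488 × 157.14 = 1491 g

1490 g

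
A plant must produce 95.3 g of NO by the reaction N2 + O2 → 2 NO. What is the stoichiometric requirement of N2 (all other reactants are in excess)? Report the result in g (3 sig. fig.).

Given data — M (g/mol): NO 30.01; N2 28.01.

n(NO) = 95.3 / 30.01 = 3.176 mol
n(N2) = (1/2) × 3.176 = 1.588 mol
mass = 1.588 × 28.01 = 44.48 g

44.5 g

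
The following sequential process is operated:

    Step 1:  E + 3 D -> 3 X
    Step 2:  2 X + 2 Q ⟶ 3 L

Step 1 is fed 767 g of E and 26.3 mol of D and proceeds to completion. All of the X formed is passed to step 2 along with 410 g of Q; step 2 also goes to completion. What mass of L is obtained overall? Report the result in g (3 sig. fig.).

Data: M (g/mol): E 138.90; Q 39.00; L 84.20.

Step 1:
n(E) = 767.0 / 138.90 = 5.522 mol
n(D) = 26.30 mol
n/ν for E = 5.522/1 = 5.522
n/ν for D = 26.30/3 = 8.767
Smallest n/ν is E → limiting reagent.
n(X) produced = (3/1) × 5.522 = 16.57 mol
Step 2:
n(X) available = 16.57 mol
n(Q) = 410.0 / 39.00 = 10.51 mol
n/ν for X = 16.57/2 = 8.285
n/ν for Q = 10.51/2 = 5.255
Smallest n/ν is Q → limiting reagent.
n(L) = (3/2) × 10.51 = 15.77 mol
mass = 15.77 × 84.20 = 1328 g

1330 g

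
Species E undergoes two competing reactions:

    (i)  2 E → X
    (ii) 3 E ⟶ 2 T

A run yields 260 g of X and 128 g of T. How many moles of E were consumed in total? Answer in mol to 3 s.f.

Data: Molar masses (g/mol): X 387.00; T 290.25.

n(X) = 260 / 387.00 = 0.6718 mol
n(T) = 128 / 290.25 = 0.4410 mol
n(E) via (i) = (2/1)×0.6718 = 1.344 mol
n(E) via (ii) = (3/2)×0.4410 = 0.6615 mol
total n(E) = 1.344 + 0.6615 = 2.006 mol

2.01 mol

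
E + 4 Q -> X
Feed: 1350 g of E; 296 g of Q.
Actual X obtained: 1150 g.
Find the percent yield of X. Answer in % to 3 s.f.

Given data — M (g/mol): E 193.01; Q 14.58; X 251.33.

90.2 %

n(E) = 1350 / 193.01 = 6.994 mol
n(Q) = 296.0 / 14.58 = 20.30 mol
n/ν for E = 6.994/1 = 6.994
n/ν for Q = 20.30/4 = 5.075
Smallest n/ν is Q → limiting reagent.
theoretical n(X) = (1/4) × 20.30 = 5.075 mol → 1275 g
% yield = 1150 / 1275 × 100 = 90.20 %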